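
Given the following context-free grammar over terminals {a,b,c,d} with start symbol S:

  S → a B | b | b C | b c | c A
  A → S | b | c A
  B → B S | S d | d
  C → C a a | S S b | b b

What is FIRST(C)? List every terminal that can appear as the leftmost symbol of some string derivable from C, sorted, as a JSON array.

FIRST iteration:
round 1:
  A via A→b: +{b}
  A via A→c A: +{c}
  B via B→d: +{d}
  C via C→b b: +{b}
  S via S→a B: +{a}
  S via S→b: +{b}
  S via S→c A: +{c}
  FIRST[S]={a,b,c}  FIRST[A]={b,c}  FIRST[B]={d}  FIRST[C]={b}
round 2:
  A via A→S: +{a}
  B via B→S d: +{a,b,c}
  C via C→S S b: +{a,c}
  FIRST[S]={a,b,c}  FIRST[A]={a,b,c}  FIRST[B]={a,b,c,d}  FIRST[C]={a,b,c}
round 3: — fixpoint
  FIRST[S]={a,b,c}  FIRST[A]={a,b,c}  FIRST[B]={a,b,c,d}  FIRST[C]={a,b,c}

FIRST(C) = ["a", "b", "c"]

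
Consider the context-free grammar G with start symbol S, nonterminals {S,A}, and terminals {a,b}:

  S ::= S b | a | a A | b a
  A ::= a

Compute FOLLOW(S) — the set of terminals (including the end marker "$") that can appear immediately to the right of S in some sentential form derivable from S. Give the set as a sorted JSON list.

Compute FIRST by fixpoint:
round 1:
  A via A→a: +{a}
  S via S→a: +{a}
  S via S→b a: +{b}
  FIRST[S]={a,b}  FIRST[A]={a}
round 2: done
  FIRST[S]={a,b}  FIRST[A]={a}

FOLLOW sets:
seed FOLLOW(S) with $
pass 1:
  S→S b: FOLLOW(S) ⊇ FIRST(b) = {b}; new: +{b}
  S→a A: FOLLOW(A) ⊇ FOLLOW(S) ⊇ {$,b}; new: +{$,b}
  S: {$,b}  A: {$,b}
pass 2: — fixpoint
  S: {$,b}  A: {$,b}

FOLLOW(S) = ["$", "b"]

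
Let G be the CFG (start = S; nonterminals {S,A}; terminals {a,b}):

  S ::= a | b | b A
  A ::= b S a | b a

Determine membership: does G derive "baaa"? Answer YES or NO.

CNF form of G:
  S -> T0 A | a | b
  A -> T0 T1 | T0 X2
  T0 -> b
  T1 -> a
  X2 -> S T1

CYK table (by increasing span):
  T[0,0] 'b' = {S,T0}  orig:{S}
  T[1,1] 'a' = {S,T1}  orig:{S}
  T[2,2] 'a' = {S,T1}  orig:{S}
  T[3,3] 'a' = {S,T1}  orig:{S}
  T[0,1] 'ba' = {A,X2}  orig:{A}
  T[1,2] 'aa' = {X2}  orig:{}
  T[2,3] 'aa' = {X2}  orig:{}
  T[0,2] 'baa' = {A}
  T[1,3] 'aaa' = ∅
  T[0,3] 'baaa' = ∅

S ∉ T[0,3] ⇒ NO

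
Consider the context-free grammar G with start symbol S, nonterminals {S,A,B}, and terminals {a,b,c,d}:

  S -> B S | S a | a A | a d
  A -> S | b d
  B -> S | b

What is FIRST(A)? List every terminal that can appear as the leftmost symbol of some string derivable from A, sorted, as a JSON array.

FIRST iteration:
[1]
  A via A→b d: +{b}
  B via B→b: +{b}
  S via S→B S: +{b}
  S via S→a A: +{a}
  FIRST[S]={a,b}  FIRST[A]={b}  FIRST[B]={b}
[2]
  A via A→S: +{a}
  B via B→S: +{a}
  FIRST[S]={a,b}  FIRST[A]={a,b}  FIRST[B]={a,b}
[3] done
  FIRST[S]={a,b}  FIRST[A]={a,b}  FIRST[B]={a,b}

FIRST(A) = ["a", "b"]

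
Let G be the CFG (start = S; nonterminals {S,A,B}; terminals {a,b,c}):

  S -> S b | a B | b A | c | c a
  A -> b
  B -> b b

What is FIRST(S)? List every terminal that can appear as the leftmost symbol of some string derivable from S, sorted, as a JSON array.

FIRST iteration:
[1]
  A via A→b: +{b}
  B via B→b b: +{b}
  S via S→a B: +{a}
  S via S→b A: +{b}
  S via S→c: +{c}
  S: {a,b,c}  A: {b}  B: {b}
[2] (no change)
  S: {a,b,c}  A: {b}  B: {b}

FIRST(S) = ["a", "b", "c"]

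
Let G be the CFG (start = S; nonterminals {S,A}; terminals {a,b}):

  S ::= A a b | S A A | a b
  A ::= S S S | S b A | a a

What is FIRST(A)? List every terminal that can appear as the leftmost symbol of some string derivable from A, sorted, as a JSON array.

FIRST sets, iterate to fixpoint:
round 1:
  A via A→a a: +{a}
  S via S→A a b: +{a}
  FIRST[S]={a}  FIRST[A]={a}
round 2: (stable)
  FIRST[S]={a}  FIRST[A]={a}

FIRST(A) = ["a"]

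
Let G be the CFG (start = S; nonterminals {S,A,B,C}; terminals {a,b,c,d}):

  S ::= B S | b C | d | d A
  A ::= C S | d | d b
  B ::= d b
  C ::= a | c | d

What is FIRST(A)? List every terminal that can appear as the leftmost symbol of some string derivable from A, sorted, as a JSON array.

FIRST sets, iterate to fixpoint:
[1]
  A via A→d: +{d}
  B via B→d b: +{d}
  C via C→a: +{a}
  C via C→c: +{c}
  C via C→d: +{d}
  S via S→B S: +{d}
  S via S→b C: +{b}
  FIRST[S]={b,d}  FIRST[A]={d}  FIRST[B]={d}  FIRST[C]={a,c,d}
[2]
  A via A→C S: +{a,c}
  FIRST[S]={b,d}  FIRST[A]={a,c,d}  FIRST[B]={d}  FIRST[C]={a,c,d}
[3] (no change)
  FIRST[S]={b,d}  FIRST[A]={a,c,d}  FIRST[B]={d}  FIRST[C]={a,c,d}

FIRST(A) = ["a", "c", "d"]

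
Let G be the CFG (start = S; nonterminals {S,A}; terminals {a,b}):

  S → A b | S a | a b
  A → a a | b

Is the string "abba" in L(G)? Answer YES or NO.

CNF form of G:
  S -> A T1 | S T0 | T0 T1
  A -> T0 T0 | b
  T0 -> a
  T1 -> b

Fill CYK table bottom-up:
  [0..0]={T0}  "a"  orig:{}
  [1..1]={A,T1}  "b"  orig:{A}
  [2..2]={A,T1}  "b"  orig:{A}
  [3..3]={T0}  "a"  orig:{}
  [0..1]={S}  "ab"
  [1..2]={S}  "bb"
  [2..3]=∅  "ba"
  [0..2]=∅  "abb"
  [1..3]={S}  "bba"
  [0..3]=∅  "abba"

S ∉ T[0,3] ⇒ NO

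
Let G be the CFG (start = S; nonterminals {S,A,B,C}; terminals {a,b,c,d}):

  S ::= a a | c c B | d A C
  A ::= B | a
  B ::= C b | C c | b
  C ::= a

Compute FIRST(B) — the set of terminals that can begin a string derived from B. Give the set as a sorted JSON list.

FIRST sets, iterate to fixpoint:
iter 1:
  A via A→a: +{a}
  B via B→b: +{b}
  C via C→a: +{a}
  S via S→a a: +{a}
  S via S→c c B: +{c}
  S via S→d A C: +{d}
  FIRST(S)={a,c,d}  FIRST(A)={a}  FIRST(B)={b}  FIRST(C)={a}
iter 2:
  A via A→B: +{b}
  B via B→C b: +{a}
  FIRST(S)={a,c,d}  FIRST(A)={a,b}  FIRST(B)={a,b}  FIRST(C)={a}
iter 3: (stable)
  FIRST(S)={a,c,d}  FIRST(A)={a,b}  FIRST(B)={a,b}  FIRST(C)={a}

FIRST(B) = ["a", "b"]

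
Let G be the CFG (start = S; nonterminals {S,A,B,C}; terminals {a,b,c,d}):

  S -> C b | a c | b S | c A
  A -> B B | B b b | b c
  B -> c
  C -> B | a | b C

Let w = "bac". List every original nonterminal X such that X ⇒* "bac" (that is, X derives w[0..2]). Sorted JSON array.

Convert to CNF:
  S -> C T0 | T0 S | T1 A | T2 T1
  A -> B B | B X3 | T0 T1
  B -> c
  C -> T0 C | a | c
  T0 -> b
  T1 -> c
  T2 -> a
  X3 -> T0 T0

Fill CYK table bottom-up (cells [i..j] with 0 ≤ i ≤ j ≤ 2 only):
  T[0,0] 'b' = {T0}  orig:{}
  T[1,1] 'a' = {C,T2}  orig:{C}
  T[2,2] 'c' = {B,C,T1}  orig:{B,C}
  T[0,1] 'ba' = {C}
  T[1,2] 'ac' = {S}
  T[0,2] 'bac' = {S}

Original NTs in T[0,2] deriving "bac": ["S"]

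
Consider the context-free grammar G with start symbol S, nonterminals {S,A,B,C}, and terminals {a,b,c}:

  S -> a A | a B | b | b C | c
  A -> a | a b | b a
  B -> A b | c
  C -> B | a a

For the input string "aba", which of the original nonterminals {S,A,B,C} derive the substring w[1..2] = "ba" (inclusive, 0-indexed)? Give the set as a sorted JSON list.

Convert to CNF:
  S -> T0 A | T0 B | T1 C | b | c
  A -> T0 T1 | T1 T0 | a
  B -> A T1 | c
  C -> A T1 | T0 T0 | c
  T0 -> a
  T1 -> b

Fill CYK table bottom-up, restricted to cells inside w[1..2]:
  cell(1,1) b: {S,T1}  orig:{S}
  cell(2,2) a: {A,T0}  orig:{A}
  cell(1,2) ba: {A}

Original NTs in T[1,2] deriving "ba": ["A"]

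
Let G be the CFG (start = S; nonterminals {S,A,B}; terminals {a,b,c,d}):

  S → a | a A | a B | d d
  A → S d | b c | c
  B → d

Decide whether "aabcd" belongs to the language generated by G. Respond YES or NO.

CNF form of G:
  S -> T0 T0 | T3 A | T3 B | a
  A -> S T0 | T1 T2 | c
  B -> d
  T0 -> d
  T1 -> b
  T2 -> c
  T3 -> a

CYK table (by increasing span):
  T[0,0] 'a' = {S,T3}  orig:{S}
  T[1,1] 'a' = {S,T3}  orig:{S}
  T[2,2] 'b' = {T1}  orig:{}
  T[3,3] 'c' = {A,T2}  orig:{A}
  T[4,4] 'd' = {B,T0}  orig:{B}
  T[0,1] 'aa' = ∅
  T[1,2] 'ab' = ∅
  T[2,3] 'bc' = {A}
  T[3,4] 'cd' = ∅
  T[0,2] 'aab' = ∅
  T[1,3] 'abc' = {S}
  T[2,4] 'bcd' = ∅
  T[0,3] 'aabc' = ∅
  T[1,4] 'abcd' = {A}
  T[0,4] 'aabcd' = {S}

S ∈ T[0,4] ⇒ YES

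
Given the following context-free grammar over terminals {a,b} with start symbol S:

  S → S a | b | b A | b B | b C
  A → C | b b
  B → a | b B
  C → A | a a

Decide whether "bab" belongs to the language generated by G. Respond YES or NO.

Convert to CNF:
  S -> S T0 | T1 A | T1 B | T1 C | b
  A -> T0 T0 | T1 T1
  B -> T1 B | a
  C -> T0 T0 | T1 T1
  T0 -> a
  T1 -> b

CYK table (by increasing span):
  cell(0,0) b: {S,T1}  orig:{S}
  cell(1,1) a: {B,T0}  orig:{B}
  cell(2,2) b: {S,T1}  orig:{S}
  cell(0,1) ba: {B,S}
  cell(1,2) ab: ∅
  cell(0,2) bab: ∅

S ∉ T[0,2] ⇒ NO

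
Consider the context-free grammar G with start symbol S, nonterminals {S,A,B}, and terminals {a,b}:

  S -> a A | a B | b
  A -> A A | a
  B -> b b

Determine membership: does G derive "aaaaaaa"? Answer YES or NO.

Convert to CNF:
  S -> T1 A | T1 B | b
  A -> A A | a
  B -> T0 T0
  T0 -> b
  T1 -> a

Fill CYK table bottom-up:
  cell(0,0) a: {A,T1}  orig:{A}
  cell(1,1) a: {A,T1}  orig:{A}
  cell(2,2) a: {A,T1}  orig:{A}
  cell(3,3) a: {A,T1}  orig:{A}
  cell(4,4) a: {A,T1}  orig:{A}
  cell(5,5) a: {A,T1}  orig:{A}
  cell(6,6) a: {A,T1}  orig:{A}
  cell(0,1) aa: {A,S}
  cell(1,2) aa: {A,S}
  cell(2,3) aa: {A,S}
  cell(3,4) aa: {A,S}
  cell(4,5) aa: {A,S}
  cell(5,6) aa: {A,S}
  cell(0,2) aaa: {A,S}
  cell(1,3) aaa: {A,S}
  cell(2,4) aaa: {A,S}
  cell(3,5) aaa: {A,S}
  cell(4,6) aaa: {A,S}
  cell(0,3) aaaa: {A,S}
  cell(1,4) aaaa: {A,S}
  cell(2,5) aaaa: {A,S}
  cell(3,6) aaaa: {A,S}
  cell(0,4) aaaaa: {A,S}
  cell(1,5) aaaaa: {A,S}
  cell(2,6) aaaaa: {A,S}
  cell(0,5) aaaaaa: {A,S}
  cell(1,6) aaaaaa: {A,S}
  cell(0,6) aaaaaaa: {A,S}

S ∈ T[0,6] ⇒ YES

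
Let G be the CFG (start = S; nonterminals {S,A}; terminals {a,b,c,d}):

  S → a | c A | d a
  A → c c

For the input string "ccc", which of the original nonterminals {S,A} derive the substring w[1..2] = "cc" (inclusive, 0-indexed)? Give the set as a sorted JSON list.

Convert to CNF:
  S -> T0 A | T1 T2 | a
  A -> T0 T0
  T0 -> c
  T1 -> d
  T2 -> a

CYK table (by increasing span), restricted to cells inside w[1..2]:
  cell(1,1) c: {T0}  orig:{}
  cell(2,2) c: {T0}  orig:{}
  cell(1,2) cc: {A}

Original NTs in T[1,2] deriving "cc": ["A"]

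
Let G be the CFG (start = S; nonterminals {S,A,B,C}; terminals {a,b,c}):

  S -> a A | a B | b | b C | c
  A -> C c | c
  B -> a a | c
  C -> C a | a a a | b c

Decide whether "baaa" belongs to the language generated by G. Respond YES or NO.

CNF form of G:
  S -> T1 A | T1 B | T2 C | b | c
  A -> C T0 | c
  B -> T1 T1 | c
  C -> C T1 | T1 X3 | T2 T0
  T0 -> c
  T1 -> a
  T2 -> b
  X3 -> T1 T1

Fill CYK table bottom-up:
  [0..0]={S,T2}  "b"  orig:{S}
  [1..1]={T1}  "a"  orig:{}
  [2..2]={T1}  "a"  orig:{}
  [3..3]={T1}  "a"  orig:{}
  [0..1]=∅  "ba"
  [1..2]={B,X3}  "aa"  orig:{B}
  [2..3]={B,X3}  "aa"  orig:{B}
  [0..2]=∅  "baa"
  [1..3]={C,S}  "aaa"
  [0..3]={S}  "baaa"

S ∈ T[0,3] ⇒ YES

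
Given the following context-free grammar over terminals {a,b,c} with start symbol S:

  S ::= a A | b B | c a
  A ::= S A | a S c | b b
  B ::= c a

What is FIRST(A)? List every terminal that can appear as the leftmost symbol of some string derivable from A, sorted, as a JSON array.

FIRST iteration:
round 1:
  A via A→a S c: +{a}
  A via A→b b: +{b}
  B via B→c a: +{c}
  S via S→a A: +{a}
  S via S→b B: +{b}
  S via S→c a: +{c}
  FIRST(S)={a,b,c}  FIRST(A)={a,b}  FIRST(B)={c}
round 2:
  A via A→S A: +{c}
  FIRST(S)={a,b,c}  FIRST(A)={a,b,c}  FIRST(B)={c}
round 3: — fixpoint
  FIRST(S)={a,b,c}  FIRST(A)={a,b,c}  FIRST(B)={c}

FIRST(A) = ["a", "b", "c"]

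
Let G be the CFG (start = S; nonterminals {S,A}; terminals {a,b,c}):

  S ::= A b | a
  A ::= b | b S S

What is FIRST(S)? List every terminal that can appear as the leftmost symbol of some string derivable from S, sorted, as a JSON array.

Compute FIRST by fixpoint:
round 1:
  A via A→b: +{b}
  S via S→A b: +{b}
  S via S→a: +{a}
  FIRST(S)={a,b}  FIRST(A)={b}
round 2: done
  FIRST(S)={a,b}  FIRST(A)={b}

FIRST(S) = ["a", "b"]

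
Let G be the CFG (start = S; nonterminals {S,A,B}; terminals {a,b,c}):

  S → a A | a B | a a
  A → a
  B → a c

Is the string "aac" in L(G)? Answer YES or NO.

CNF form of G:
  S -> T0 A | T0 B | T0 T0
  A -> a
  B -> T0 T1
  T0 -> a
  T1 -> c

CYK table (by increasing span):
  T[0,0] 'a' = {A,T0}  orig:{A}
  T[1,1] 'a' = {A,T0}  orig:{A}
  T[2,2] 'c' = {T1}  orig:{}
  T[0,1] 'aa' = {S}
  T[1,2] 'ac' = {B}
  T[0,2] 'aac' = {S}

S ∈ T[0,2] ⇒ YES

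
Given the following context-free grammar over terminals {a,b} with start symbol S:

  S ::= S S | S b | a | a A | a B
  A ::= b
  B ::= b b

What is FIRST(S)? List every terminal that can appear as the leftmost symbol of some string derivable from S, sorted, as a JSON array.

FIRST sets, iterate to fixpoint:
[1]
  A via A→b: +{b}
  B via B→b b: +{b}
  S via S→a: +{a}
  S: {a}  A: {b}  B: {b}
[2] (stable)
  S: {a}  A: {b}  B: {b}

FIRST(S) = ["a"]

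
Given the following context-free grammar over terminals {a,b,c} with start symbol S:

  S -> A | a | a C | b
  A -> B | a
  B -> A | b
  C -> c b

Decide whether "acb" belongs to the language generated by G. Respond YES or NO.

CNF form of G:
  S -> T2 C | a | b
  A -> a | b
  B -> a | b
  C -> T0 T1
  T0 -> c
  T1 -> b
  T2 -> a

CYK table (by increasing span):
  [0..0]={A,B,S,T2}  "a"  orig:{A,B,S}
  [1..1]={T0}  "c"  orig:{}
  [2..2]={A,B,S,T1}  "b"  orig:{A,B,S}
  [0..1]=∅  "ac"
  [1..2]={C}  "cb"
  [0..2]={S}  "acb"

S ∈ T[0,2] ⇒ YES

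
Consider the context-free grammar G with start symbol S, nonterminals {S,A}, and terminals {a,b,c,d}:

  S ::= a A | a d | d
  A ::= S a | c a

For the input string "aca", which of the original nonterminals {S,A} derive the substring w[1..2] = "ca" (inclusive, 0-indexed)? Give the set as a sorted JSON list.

CNF form of G:
  S -> T0 A | T0 T2 | d
  A -> S T0 | T1 T0
  T0 -> a
  T1 -> c
  T2 -> d

CYK fill (cells [i..j] with 1 ≤ i ≤ j ≤ 2 only):
  [1..1]={T1}  "c"  orig:{}
  [2..2]={T0}  "a"  orig:{}
  [1..2]={A}  "ca"

Original NTs in T[1,2] deriving "ca": ["A"]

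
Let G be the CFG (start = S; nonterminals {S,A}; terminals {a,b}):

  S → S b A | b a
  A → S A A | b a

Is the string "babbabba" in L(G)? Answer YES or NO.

Convert to CNF:
  S -> S X3 | T0 T1
  A -> S X2 | T0 T1
  T0 -> b
  T1 -> a
  X2 -> A A
  X3 -> T0 A

CYK fill:
  [0..0]={T0}  "b"  orig:{}
  [1..1]={T1}  "a"  orig:{}
  [2..2]={T0}  "b"  orig:{}
  [3..3]={T0}  "b"  orig:{}
  [4..4]={T1}  "a"  orig:{}
  [5..5]={T0}  "b"  orig:{}
  [6..6]={T0}  "b"  orig:{}
  [7..7]={T1}  "a"  orig:{}
  [0..1]={A,S}  "ba"
  [1..2]=∅  "ab"
  [2..3]=∅  "bb"
  [3..4]={A,S}  "ba"
  [4..5]=∅  "ab"
  [5..6]=∅  "bb"
  [6..7]={A,S}  "ba"
  [0..2]=∅  "bab"
  [1..3]=∅  "abb"
  [2..4]={X3}  "bba"  orig:{}
  [3..5]=∅  "bab"
  [4..6]=∅  "abb"
  [5..7]={X3}  "bba"  orig:{}
  [0..3]=∅  "babb"
  [1..4]=∅  "abba"
  [2..5]=∅  "bbab"
  [3..6]=∅  "babb"
  [4..7]=∅  "abba"
  [0..4]={S}  "babba"
  [1..5]=∅  "abbab"
  [2..6]=∅  "bbabb"
  [3..7]={S}  "babba"
  [0..5]=∅  "babbab"
  [1..6]=∅  "abbabb"
  [2..7]=∅  "bbabba"
  [0..6]=∅  "babbabb"
  [1..7]=∅  "abbabba"
  [0..7]={S}  "babbabba"

S ∈ T[0,7] ⇒ YES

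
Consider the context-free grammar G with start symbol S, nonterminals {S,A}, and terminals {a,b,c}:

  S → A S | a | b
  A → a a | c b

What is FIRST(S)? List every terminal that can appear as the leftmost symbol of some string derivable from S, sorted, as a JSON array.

FIRST sets, iterate to fixpoint:
pass 1:
  A via A→a a: +{a}
  A via A→c b: +{c}
  S via S→A S: +{a,c}
  S via S→b: +{b}
  FIRST(S)={a,b,c}  FIRST(A)={a,c}
pass 2: (no change)
  FIRST(S)={a,b,c}  FIRST(A)={a,c}

FIRST(S) = ["a", "b", "c"]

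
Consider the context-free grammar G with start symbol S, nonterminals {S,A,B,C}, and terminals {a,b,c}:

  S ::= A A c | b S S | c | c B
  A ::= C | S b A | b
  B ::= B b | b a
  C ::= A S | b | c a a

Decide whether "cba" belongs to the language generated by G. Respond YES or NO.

CNF form of G:
  S -> A X6 | T0 X7 | T1 B | c
  A -> A S | S X3 | T1 X4 | b
  B -> B T0 | T0 T2
  C -> A S | T1 X5 | b
  T0 -> b
  T1 -> c
  T2 -> a
  X3 -> T0 A
  X4 -> T2 T2
  X5 -> T2 T2
  X6 -> A T1
  X7 -> S S

CYK fill:
  T[0,0] 'c' = {S,T1}  orig:{S}
  T[1,1] 'b' = {A,C,T0}  orig:{A,C}
  T[2,2] 'a' = {T2}  orig:{}
  T[0,1] 'cb' = ∅
  T[1,2] 'ba' = {B}
  T[0,2] 'cba' = {S}

S ∈ T[0,2] ⇒ YES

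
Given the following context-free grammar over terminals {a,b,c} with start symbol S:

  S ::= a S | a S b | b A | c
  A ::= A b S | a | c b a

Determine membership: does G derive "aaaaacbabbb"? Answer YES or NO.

Convert to CNF:
  S -> T0 A | T2 S | T2 X5 | c
  A -> A X3 | T1 X4 | a
  T0 -> b
  T1 -> c
  T2 -> a
  X3 -> T0 S
  X4 -> T0 T2
  X5 -> S T0

CYK fill:
  [0..0]={A,T2}  "a"  orig:{A}
  [1..1]={A,T2}  "a"  orig:{A}
  [2..2]={A,T2}  "a"  orig:{A}
  [3..3]={A,T2}  "a"  orig:{A}
  [4..4]={A,T2}  "a"  orig:{A}
  [5..5]={S,T1}  "c"  orig:{S}
  [6..6]={T0}  "b"  orig:{}
  [7..7]={A,T2}  "a"  orig:{A}
  [8..8]={T0}  "b"  orig:{}
  [9..9]={T0}  "b"  orig:{}
  [10..10]={T0}  "b"  orig:{}
  [0..1]=∅  "aa"
  [1..2]=∅  "aa"
  [2..3]=∅  "aa"
  [3..4]=∅  "aa"
  [4..5]={S}  "ac"
  [5..6]={X5}  "cb"  orig:{}
  [6..7]={S,X4}  "ba"  orig:{S}
  [7..8]=∅  "ab"
  [8..9]=∅  "bb"
  [9..10]=∅  "bb"
  [0..2]=∅  "aaa"
  [1..3]=∅  "aaa"
  [2..4]=∅  "aaa"
  [3..5]={S}  "aac"
  [4..6]={S,X5}  "acb"  orig:{S}
  [5..7]={A}  "cba"
  [6..8]={X5}  "bab"  orig:{}
  [7..9]=∅  "abb"
  [8..10]=∅  "bbb"
  [0..3]=∅  "aaaa"
  [1..4]=∅  "aaaa"
  [2..5]={S}  "aaac"
  [3..6]={S,X5}  "aacb"  orig:{S}
  [4..7]=∅  "acba"
  [5..8]=∅  "cbab"
  [6..9]=∅  "babb"
  [7..10]=∅  "abbb"
  [0..4]=∅  "aaaaa"
  [1..5]={S}  "aaaac"
  [2..6]={S,X5}  "aaacb"  orig:{S}
  [3..7]=∅  "aacba"
  [4..8]=∅  "acbab"
  [5..9]=∅  "cbabb"
  [6..10]=∅  "babbb"
  [0..5]={S}  "aaaaac"
  [1..6]={S,X5}  "aaaacb"  orig:{S}
  [2..7]=∅  "aaacba"
  [3..8]=∅  "aacbab"
  [4..9]=∅  "acbabb"
  [5..10]=∅  "cbabbb"
  [0..6]={S,X5}  "aaaaacb"  orig:{S}
  [1..7]=∅  "aaaacba"
  [2..8]=∅  "aaacbab"
  [3..9]=∅  "aacbabb"
  [4..10]=∅  "acbabbb"
  [0..7]=∅  "aaaaacba"
  [1..8]=∅  "aaaacbab"
  [2..9]=∅  "aaacbabb"
  [3..10]=∅  "aacbabbb"
  [0..8]=∅  "aaaaacbab"
  [1..9]=∅  "aaaacbabb"
  [2..10]=∅  "aaacbabbb"
  [0..9]=∅  "aaaaacbabb"
  [1..10]=∅  "aaaacbabbb"
  [0..10]=∅  "aaaaacbabbb"

S ∉ T[0,10] ⇒ NO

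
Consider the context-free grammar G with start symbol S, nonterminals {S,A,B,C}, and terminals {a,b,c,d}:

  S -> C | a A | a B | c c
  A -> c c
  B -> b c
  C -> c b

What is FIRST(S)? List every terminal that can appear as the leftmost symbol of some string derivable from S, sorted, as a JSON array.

Compute FIRST by fixpoint:
pass 1:
  A via A→c c: +{c}
  B via B→b c: +{b}
  C via C→c b: +{c}
  S via S→C: +{c}
  S via S→a A: +{a}
  FIRST(S)={a,c}  FIRST(A)={c}  FIRST(B)={b}  FIRST(C)={c}
pass 2: — fixpoint
  FIRST(S)={a,c}  FIRST(A)={c}  FIRST(B)={b}  FIRST(C)={c}

FIRST(S) = ["a", "c"]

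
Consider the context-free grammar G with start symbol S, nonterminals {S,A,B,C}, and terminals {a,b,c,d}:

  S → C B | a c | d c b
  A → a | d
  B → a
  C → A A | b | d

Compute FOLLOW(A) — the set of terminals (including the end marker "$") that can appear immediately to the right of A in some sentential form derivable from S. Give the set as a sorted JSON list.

Compute FIRST by fixpoint:
round 1:
  A via A→a: +{a}
  A via A→d: +{d}
  B via B→a: +{a}
  C via C→A A: +{a,d}
  C via C→b: +{b}
  S via S→C B: +{a,b,d}
  S: {a,b,d}  A: {a,d}  B: {a}  C: {a,b,d}
round 2: — fixpoint
  S: {a,b,d}  A: {a,d}  B: {a}  C: {a,b,d}

FOLLOW sets:
seed FOLLOW(S) with $
iter 1:
  C→A A: FOLLOW(A) ⊇ FIRST(A) = {a,d}; new: +{a,d}
  S→C B: FOLLOW(C) ⊇ FIRST(B) = {a}; new: +{a}
  S→C B: FOLLOW(B) ⊇ FOLLOW(S) ⊇ {$}; new: +{$}
  FOLLOW(S)={$}  FOLLOW(A)={a,d}  FOLLOW(B)={$}  FOLLOW(C)={a}
iter 2: done
  FOLLOW(S)={$}  FOLLOW(A)={a,d}  FOLLOW(B)={$}  FOLLOW(C)={a}

FOLLOW(A) = ["a", "d"]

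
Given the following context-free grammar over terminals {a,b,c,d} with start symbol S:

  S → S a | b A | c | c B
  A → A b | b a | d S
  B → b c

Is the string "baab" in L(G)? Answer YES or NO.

Convert to CNF:
  S -> S T1 | T0 A | T3 B | c
  A -> A T0 | T0 T1 | T2 S
  B -> T0 T3
  T0 -> b
  T1 -> a
  T2 -> d
  T3 -> c

CYK table (by increasing span):
  cell(0,0) b: {T0}  orig:{}
  cell(1,1) a: {T1}  orig:{}
  cell(2,2) a: {T1}  orig:{}
  cell(3,3) b: {T0}  orig:{}
  cell(0,1) ba: {A}
  cell(1,2) aa: ∅
  cell(2,3) ab: ∅
  cell(0,2) baa: ∅
  cell(1,3) aab: ∅
  cell(0,3) baab: ∅

S ∉ T[0,3] ⇒ NO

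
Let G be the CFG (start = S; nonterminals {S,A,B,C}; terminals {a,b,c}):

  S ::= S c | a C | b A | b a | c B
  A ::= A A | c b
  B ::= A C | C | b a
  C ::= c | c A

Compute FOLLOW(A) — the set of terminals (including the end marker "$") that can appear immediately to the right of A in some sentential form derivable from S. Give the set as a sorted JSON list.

FIRST iteration:
[1]
  A via A→c b: +{c}
  B via B→A C: +{c}
  B via B→b a: +{b}
  C via C→c: +{c}
  S via S→a C: +{a}
  S via S→b A: +{b}
  S via S→c B: +{c}
  FIRST[S]={a,b,c}  FIRST[A]={c}  FIRST[B]={b,c}  FIRST[C]={c}
[2] (stable)
  FIRST[S]={a,b,c}  FIRST[A]={c}  FIRST[B]={b,c}  FIRST[C]={c}

Compute FOLLOW by fixpoint:
initialize: $ ∈ FOLLOW(S)
round 1:
  A→A A: FOLLOW(A) ⊇ FIRST(A) = {c}; new: +{c}
  S→S c: FOLLOW(S) ⊇ FIRST(c) = {c}; new: +{c}
  S→a C: FOLLOW(C) ⊇ FOLLOW(S) ⊇ {$,c}; new: +{$,c}
  S→b A: FOLLOW(A) ⊇ FOLLOW(S) ⊇ {$,c}; new: +{$}
  S→c B: FOLLOW(B) ⊇ FOLLOW(S) ⊇ {$,c}; new: +{$,c}
  FOLLOW(S)={$,c}  FOLLOW(A)={$,c}  FOLLOW(B)={$,c}  FOLLOW(C)={$,c}
round 2: done
  FOLLOW(S)={$,c}  FOLLOW(A)={$,c}  FOLLOW(B)={$,c}  FOLLOW(C)={$,c}

FOLLOW(A) = ["$", "c"]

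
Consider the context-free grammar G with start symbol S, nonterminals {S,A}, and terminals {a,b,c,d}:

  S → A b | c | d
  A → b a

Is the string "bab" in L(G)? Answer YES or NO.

Convert to CNF:
  S -> A T0 | c | d
  A -> T0 T1
  T0 -> b
  T1 -> a

CYK table (by increasing span):
  cell(0,0) b: {T0}  orig:{}
  cell(1,1) a: {T1}  orig:{}
  cell(2,2) b: {T0}  orig:{}
  cell(0,1) ba: {A}
  cell(1,2) ab: ∅
  cell(0,2) bab: {S}

S ∈ T[0,2] ⇒ YES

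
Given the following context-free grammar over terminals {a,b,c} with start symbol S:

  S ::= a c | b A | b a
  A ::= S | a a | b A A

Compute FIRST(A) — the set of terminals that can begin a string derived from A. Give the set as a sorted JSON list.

FIRST sets, iterate to fixpoint:
pass 1:
  A via A→a a: +{a}
  A via A→b A A: +{b}
  S via S→a c: +{a}
  S via S→b A: +{b}
  FIRST[S]={a,b}  FIRST[A]={a,b}
pass 2: (no change)
  FIRST[S]={a,b}  FIRST[A]={a,b}

FIRST(A) = ["a", "b"]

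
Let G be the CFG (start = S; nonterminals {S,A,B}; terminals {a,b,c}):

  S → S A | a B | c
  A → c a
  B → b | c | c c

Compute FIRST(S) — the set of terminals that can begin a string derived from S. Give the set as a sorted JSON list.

Compute FIRST by fixpoint:
round 1:
  A via A→c a: +{c}
  B via B→b: +{b}
  B via B→c: +{c}
  S via S→a B: +{a}
  S via S→c: +{c}
  FIRST(S)={a,c}  FIRST(A)={c}  FIRST(B)={b,c}
round 2: — fixpoint
  FIRST(S)={a,c}  FIRST(A)={c}  FIRST(B)={b,c}

FIRST(S) = ["a", "c"]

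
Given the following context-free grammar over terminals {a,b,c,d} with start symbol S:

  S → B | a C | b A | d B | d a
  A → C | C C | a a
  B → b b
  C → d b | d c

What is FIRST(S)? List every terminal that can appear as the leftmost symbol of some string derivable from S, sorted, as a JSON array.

FIRST iteration:
[1]
  A via A→a a: +{a}
  B via B→b b: +{b}
  C via C→d b: +{d}
  S via S→B: +{b}
  S via S→a C: +{a}
  S via S→d B: +{d}
  FIRST(S)={a,b,d}  FIRST(A)={a}  FIRST(B)={b}  FIRST(C)={d}
[2]
  A via A→C: +{d}
  FIRST(S)={a,b,d}  FIRST(A)={a,d}  FIRST(B)={b}  FIRST(C)={d}
[3] — fixpoint
  FIRST(S)={a,b,d}  FIRST(A)={a,d}  FIRST(B)={b}  FIRST(C)={d}

FIRST(S) = ["a", "b", "d"]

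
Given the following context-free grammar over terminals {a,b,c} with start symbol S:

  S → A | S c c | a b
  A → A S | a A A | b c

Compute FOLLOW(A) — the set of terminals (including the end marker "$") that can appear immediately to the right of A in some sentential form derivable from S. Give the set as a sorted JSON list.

Compute FIRST by fixpoint:
pass 1:
  A via A→a A A: +{a}
  A via A→b c: +{b}
  S via S→A: +{a,b}
  S: {a,b}  A: {a,b}
pass 2: done
  S: {a,b}  A: {a,b}

FOLLOW iteration:
FOLLOW(S) := {$}
round 1:
  A→A S: FOLLOW(A) ⊇ FIRST(S) = {a,b}; new: +{a,b}
  A→A S: FOLLOW(S) ⊇ FOLLOW(A) ⊇ {a,b}; new: +{a,b}
  S→A: FOLLOW(A) ⊇ FOLLOW(S) ⊇ {$,a,b}; new: +{$}
  S→S c c: FOLLOW(S) ⊇ FIRST(c) = {c}; new: +{c}
  FOLLOW(S)={$,a,b,c}  FOLLOW(A)={$,a,b}
round 2:
  S→A: FOLLOW(A) ⊇ FOLLOW(S) ⊇ {$,a,b,c}; new: +{c}
  FOLLOW(S)={$,a,b,c}  FOLLOW(A)={$,a,b,c}
round 3: done
  FOLLOW(S)={$,a,b,c}  FOLLOW(A)={$,a,b,c}

FOLLOW(A) = ["$", "a", "b", "c"]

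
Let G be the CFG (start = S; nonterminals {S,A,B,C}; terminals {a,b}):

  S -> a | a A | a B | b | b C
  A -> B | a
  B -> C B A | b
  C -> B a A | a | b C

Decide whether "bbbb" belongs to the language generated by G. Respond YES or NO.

CNF form of G:
  S -> T0 A | T0 B | T1 C | a | b
  A -> C X2 | a | b
  B -> C X3 | b
  C -> B X4 | T1 C | a
  T0 -> a
  T1 -> b
  X2 -> B A
  X3 -> B A
  X4 -> T0 A

Fill CYK table bottom-up:
  [0..0]={A,B,S,T1}  "b"  orig:{A,B,S}
  [1..1]={A,B,S,T1}  "b"  orig:{A,B,S}
  [2..2]={A,B,S,T1}  "b"  orig:{A,B,S}
  [3..3]={A,B,S,T1}  "b"  orig:{A,B,S}
  [0..1]={X2,X3}  "bb"  orig:{}
  [1..2]={X2,X3}  "bb"  orig:{}
  [2..3]={X2,X3}  "bb"  orig:{}
  [0..2]=∅  "bbb"
  [1..3]=∅  "bbb"
  [0..3]=∅  "bbbb"

S ∉ T[0,3] ⇒ NO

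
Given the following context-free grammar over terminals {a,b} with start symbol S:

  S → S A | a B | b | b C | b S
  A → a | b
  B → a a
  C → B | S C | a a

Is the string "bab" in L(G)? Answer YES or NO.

Convert to CNF:
  S -> S A | T0 B | T1 C | T1 S | b
  A -> a | b
  B -> T0 T0
  C -> S C | T0 T0
  T0 -> a
  T1 -> b

CYK table (by increasing span):
  cell(0,0) b: {A,S,T1}  orig:{A,S}
  cell(1,1) a: {A,T0}  orig:{A}
  cell(2,2) b: {A,S,T1}  orig:{A,S}
  cell(0,1) ba: {S}
  cell(1,2) ab: ∅
  cell(0,2) bab: {S}

S ∈ T[0,2] ⇒ YES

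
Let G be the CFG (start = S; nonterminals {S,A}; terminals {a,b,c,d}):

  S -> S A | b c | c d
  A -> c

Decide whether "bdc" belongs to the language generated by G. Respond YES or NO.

CNF form of G:
  S -> S A | T0 T1 | T1 T2
  A -> c
  T0 -> b
  T1 -> c
  T2 -> d

CYK fill:
  cell(0,0) b: {T0}  orig:{}
  cell(1,1) d: {T2}  orig:{}
  cell(2,2) c: {A,T1}  orig:{A}
  cell(0,1) bd: ∅
  cell(1,2) dc: ∅
  cell(0,2) bdc: ∅

S ∉ T[0,2] ⇒ NO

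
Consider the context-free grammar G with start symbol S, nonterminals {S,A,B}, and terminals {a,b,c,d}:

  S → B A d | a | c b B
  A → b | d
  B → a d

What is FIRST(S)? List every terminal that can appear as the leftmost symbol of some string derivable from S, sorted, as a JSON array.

FIRST iteration:
round 1:
  A via A→b: +{b}
  A via A→d: +{d}
  B via B→a d: +{a}
  S via S→B A d: +{a}
  S via S→c b B: +{c}
  S: {a,c}  A: {b,d}  B: {a}
round 2: done
  S: {a,c}  A: {b,d}  B: {a}

FIRST(S) = ["a", "c"]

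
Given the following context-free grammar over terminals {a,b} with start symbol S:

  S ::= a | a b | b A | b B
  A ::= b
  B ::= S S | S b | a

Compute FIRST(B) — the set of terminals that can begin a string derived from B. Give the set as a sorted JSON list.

FIRST iteration:
[1]
  A via A→b: +{b}
  B via B→a: +{a}
  S via S→a: +{a}
  S via S→b A: +{b}
  FIRST[S]={a,b}  FIRST[A]={b}  FIRST[B]={a}
[2]
  B via B→S S: +{b}
  FIRST[S]={a,b}  FIRST[A]={b}  FIRST[B]={a,b}
[3] — fixpoint
  FIRST[S]={a,b}  FIRST[A]={b}  FIRST[B]={a,b}

FIRST(B) = ["a", "b"]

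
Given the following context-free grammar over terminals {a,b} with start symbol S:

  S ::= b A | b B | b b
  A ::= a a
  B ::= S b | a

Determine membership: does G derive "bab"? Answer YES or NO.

CNF form of G:
  S -> T1 A | T1 B | T1 T1
  A -> T0 T0
  B -> S T1 | a
  T0 -> a
  T1 -> b

Fill CYK table bottom-up:
  cell(0,0) b: {T1}  orig:{}
  cell(1,1) a: {B,T0}  orig:{B}
  cell(2,2) b: {T1}  orig:{}
  cell(0,1) ba: {S}
  cell(1,2) ab: ∅
  cell(0,2) bab: {B}

S ∉ T[0,2] ⇒ NO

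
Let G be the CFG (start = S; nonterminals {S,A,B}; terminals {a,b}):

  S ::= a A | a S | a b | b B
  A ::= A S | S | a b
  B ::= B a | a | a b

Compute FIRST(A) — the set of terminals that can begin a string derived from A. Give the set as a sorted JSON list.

Compute FIRST by fixpoint:
iter 1:
  A via A→a b: +{a}
  B via B→a: +{a}
  S via S→a A: +{a}
  S via S→b B: +{b}
  FIRST(S)={a,b}  FIRST(A)={a}  FIRST(B)={a}
iter 2:
  A via A→S: +{b}
  FIRST(S)={a,b}  FIRST(A)={a,b}  FIRST(B)={a}
iter 3: (stable)
  FIRST(S)={a,b}  FIRST(A)={a,b}  FIRST(B)={a}

FIRST(A) = ["a", "b"]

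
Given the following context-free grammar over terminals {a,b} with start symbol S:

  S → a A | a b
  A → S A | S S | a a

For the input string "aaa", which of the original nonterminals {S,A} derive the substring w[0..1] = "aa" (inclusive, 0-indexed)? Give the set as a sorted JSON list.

Convert to CNF:
  S -> T0 A | T0 T1
  A -> S A | S S | T0 T0
  T0 -> a
  T1 -> b

CYK table (by increasing span), restricted to cells inside w[0..1]:
  [0..0]={T0}  "a"  orig:{}
  [1..1]={T0}  "a"  orig:{}
  [0..1]={A}  "aa"

Original NTs in T[0,1] deriving "aa": ["A"]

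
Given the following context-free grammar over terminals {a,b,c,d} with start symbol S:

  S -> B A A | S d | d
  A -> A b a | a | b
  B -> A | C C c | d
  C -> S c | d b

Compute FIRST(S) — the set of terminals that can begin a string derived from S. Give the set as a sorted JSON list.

Compute FIRST by fixpoint:
pass 1:
  A via A→a: +{a}
  A via A→b: +{b}
  B via B→A: +{a,b}
  B via B→d: +{d}
  C via C→d b: +{d}
  S via S→B A A: +{a,b,d}
  FIRST(S)={a,b,d}  FIRST(A)={a,b}  FIRST(B)={a,b,d}  FIRST(C)={d}
pass 2:
  C via C→S c: +{a,b}
  FIRST(S)={a,b,d}  FIRST(A)={a,b}  FIRST(B)={a,b,d}  FIRST(C)={a,b,d}
pass 3: (stable)
  FIRST(S)={a,b,d}  FIRST(A)={a,b}  FIRST(B)={a,b,d}  FIRST(C)={a,b,d}

FIRST(S) = ["a", "b", "d"]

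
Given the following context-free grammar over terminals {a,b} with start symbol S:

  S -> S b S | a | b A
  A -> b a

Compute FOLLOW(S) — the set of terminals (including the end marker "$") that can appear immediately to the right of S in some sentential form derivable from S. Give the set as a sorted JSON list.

Compute FIRST by fixpoint:
pass 1:
  A via A→b a: +{b}
  S via S→a: +{a}
  S via S→b A: +{b}
  S: {a,b}  A: {b}
pass 2: (stable)
  S: {a,b}  A: {b}

Compute FOLLOW by fixpoint:
initialize: $ ∈ FOLLOW(S)
[1]
  S→S b S: FOLLOW(S) ⊇ FIRST(b) = {b}; new: +{b}
  S→b A: FOLLOW(A) ⊇ FOLLOW(S) ⊇ {$,b}; new: +{$,b}
  FOLLOW[S]={$,b}  FOLLOW[A]={$,b}
[2] — fixpoint
  FOLLOW[S]={$,b}  FOLLOW[A]={$,b}

FOLLOW(S) = ["$", "b"]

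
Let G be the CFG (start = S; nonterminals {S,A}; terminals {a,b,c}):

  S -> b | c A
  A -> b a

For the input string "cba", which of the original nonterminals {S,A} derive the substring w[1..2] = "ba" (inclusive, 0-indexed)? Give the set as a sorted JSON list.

CNF form of G:
  S -> T2 A | b
  A -> T0 T1
  T0 -> b
  T1 -> a
  T2 -> c

Fill CYK table bottom-up, restricted to cells inside w[1..2]:
  cell(1,1) b: {S,T0}  orig:{S}
  cell(2,2) a: {T1}  orig:{}
  cell(1,2) ba: {A}

Original NTs in T[1,2] deriving "ba": ["A"]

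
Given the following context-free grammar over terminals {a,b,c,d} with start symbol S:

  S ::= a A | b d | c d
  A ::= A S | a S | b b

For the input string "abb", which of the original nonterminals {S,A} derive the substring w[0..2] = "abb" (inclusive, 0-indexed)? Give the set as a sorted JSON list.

Convert to CNF:
  S -> T0 A | T1 T2 | T3 T2
  A -> A S | T0 S | T1 T1
  T0 -> a
  T1 -> b
  T2 -> d
  T3 -> c

Fill CYK table bottom-up, restricted to cells inside w[0..2]:
  [0..0]={T0}  "a"  orig:{}
  [1..1]={T1}  "b"  orig:{}
  [2..2]={T1}  "b"  orig:{}
  [0..1]=∅  "ab"
  [1..2]={A}  "bb"
  [0..2]={S}  "abb"

Original NTs in T[0,2] deriving "abb": ["S"]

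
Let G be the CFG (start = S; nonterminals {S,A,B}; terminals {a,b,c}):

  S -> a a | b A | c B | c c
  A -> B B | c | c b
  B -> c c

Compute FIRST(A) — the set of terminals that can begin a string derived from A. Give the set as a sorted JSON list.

FIRST sets, iterate to fixpoint:
[1]
  A via A→c: +{c}
  B via B→c c: +{c}
  S via S→a a: +{a}
  S via S→b A: +{b}
  S via S→c B: +{c}
  FIRST(S)={a,b,c}  FIRST(A)={c}  FIRST(B)={c}
[2] (no change)
  FIRST(S)={a,b,c}  FIRST(A)={c}  FIRST(B)={c}

FIRST(A) = ["c"]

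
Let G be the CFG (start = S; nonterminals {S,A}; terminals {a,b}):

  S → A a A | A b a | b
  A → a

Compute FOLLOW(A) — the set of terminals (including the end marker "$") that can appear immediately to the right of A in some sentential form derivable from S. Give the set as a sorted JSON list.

Compute FIRST by fixpoint:
iter 1:
  A via A→a: +{a}
  S via S→A a A: +{a}
  S via S→b: +{b}
  FIRST(S)={a,b}  FIRST(A)={a}
iter 2: (stable)
  FIRST(S)={a,b}  FIRST(A)={a}

Compute FOLLOW by fixpoint:
initialize: $ ∈ FOLLOW(S)
round 1:
  S→A a A: FOLLOW(A) ⊇ FIRST(a) = {a}; new: +{a}
  S→A a A: FOLLOW(A) ⊇ FOLLOW(S) ⊇ {$}; new: +{$}
  S→A b a: FOLLOW(A) ⊇ FIRST(b) = {b}; new: +{b}
  S: {$}  A: {$,a,b}
round 2: done
  S: {$}  A: {$,a,b}

FOLLOW(A) = ["$", "a", "b"]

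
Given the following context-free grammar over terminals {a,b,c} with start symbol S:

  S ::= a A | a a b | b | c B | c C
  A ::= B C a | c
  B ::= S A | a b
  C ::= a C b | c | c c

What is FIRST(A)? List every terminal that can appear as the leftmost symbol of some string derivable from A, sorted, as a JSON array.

Compute FIRST by fixpoint:
[1]
  A via A→c: +{c}
  B via B→a b: +{a}
  C via C→a C b: +{a}
  C via C→c: +{c}
  S via S→a A: +{a}
  S via S→b: +{b}
  S via S→c B: +{c}
  S: {a,b,c}  A: {c}  B: {a}  C: {a,c}
[2]
  A via A→B C a: +{a}
  B via B→S A: +{b,c}
  S: {a,b,c}  A: {a,c}  B: {a,b,c}  C: {a,c}
[3]
  A via A→B C a: +{b}
  S: {a,b,c}  A: {a,b,c}  B: {a,b,c}  C: {a,c}
[4] (stable)
  S: {a,b,c}  A: {a,b,c}  B: {a,b,c}  C: {a,c}

FIRST(A) = ["a", "b", "c"]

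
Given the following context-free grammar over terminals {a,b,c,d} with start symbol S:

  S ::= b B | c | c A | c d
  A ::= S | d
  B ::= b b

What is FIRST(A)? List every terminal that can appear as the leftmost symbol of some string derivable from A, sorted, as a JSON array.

FIRST sets, iterate to fixpoint:
[1]
  A via A→d: +{d}
  B via B→b b: +{b}
  S via S→b B: +{b}
  S via S→c: +{c}
  FIRST(S)={b,c}  FIRST(A)={d}  FIRST(B)={b}
[2]
  A via A→S: +{b,c}
  FIRST(S)={b,c}  FIRST(A)={b,c,d}  FIRST(B)={b}
[3] (stable)
  FIRST(S)={b,c}  FIRST(A)={b,c,d}  FIRST(B)={b}

FIRST(A) = ["b", "c", "d"]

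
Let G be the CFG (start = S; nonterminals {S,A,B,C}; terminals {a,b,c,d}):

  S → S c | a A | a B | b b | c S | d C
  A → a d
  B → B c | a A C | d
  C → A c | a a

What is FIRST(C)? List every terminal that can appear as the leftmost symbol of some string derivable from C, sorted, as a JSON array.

Compute FIRST by fixpoint:
round 1:
  A via A→a d: +{a}
  B via B→a A C: +{a}
  B via B→d: +{d}
  C via C→A c: +{a}
  S via S→a A: +{a}
  S via S→b b: +{b}
  S via S→c S: +{c}
  S via S→d C: +{d}
  S: {a,b,c,d}  A: {a}  B: {a,d}  C: {a}
round 2: done
  S: {a,b,c,d}  A: {a}  B: {a,d}  C: {a}

FIRST(C) = ["a"]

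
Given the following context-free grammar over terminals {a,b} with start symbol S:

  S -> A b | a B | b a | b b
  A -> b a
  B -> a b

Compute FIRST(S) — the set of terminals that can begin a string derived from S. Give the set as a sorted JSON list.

FIRST iteration:
pass 1:
  A via A→b a: +{b}
  B via B→a b: +{a}
  S via S→A b: +{b}
  S via S→a B: +{a}
  S: {a,b}  A: {b}  B: {a}
pass 2: done
  S: {a,b}  A: {b}  B: {a}

FIRST(S) = ["a", "b"]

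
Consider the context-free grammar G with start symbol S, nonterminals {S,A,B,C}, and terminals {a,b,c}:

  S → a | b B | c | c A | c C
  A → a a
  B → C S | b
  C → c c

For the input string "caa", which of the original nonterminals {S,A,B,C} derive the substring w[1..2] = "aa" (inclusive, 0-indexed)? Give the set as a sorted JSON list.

Convert to CNF:
  S -> T1 A | T1 C | T2 B | a | c
  A -> T0 T0
  B -> C S | b
  C -> T1 T1
  T0 -> a
  T1 -> c
  T2 -> b

CYK table (by increasing span), restricted to cells inside w[1..2]:
  cell(1,1) a: {S,T0}  orig:{S}
  cell(2,2) a: {S,T0}  orig:{S}
  cell(1,2) aa: {A}

Original NTs in T[1,2] deriving "aa": ["A"]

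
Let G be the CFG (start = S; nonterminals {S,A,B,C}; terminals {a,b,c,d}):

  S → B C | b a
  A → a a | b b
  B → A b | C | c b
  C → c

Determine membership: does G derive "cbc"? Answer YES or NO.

CNF form of G:
  S -> B C | T1 T0
  A -> T0 T0 | T1 T1
  B -> A T1 | T2 T1 | c
  C -> c
  T0 -> a
  T1 -> b
  T2 -> c

Fill CYK table bottom-up:
  cell(0,0) c: {B,C,T2}  orig:{B,C}
  cell(1,1) b: {T1}  orig:{}
  cell(2,2) c: {B,C,T2}  orig:{B,C}
  cell(0,1) cb: {B}
  cell(1,2) bc: ∅
  cell(0,2) cbc: {S}

S ∈ T[0,2] ⇒ YES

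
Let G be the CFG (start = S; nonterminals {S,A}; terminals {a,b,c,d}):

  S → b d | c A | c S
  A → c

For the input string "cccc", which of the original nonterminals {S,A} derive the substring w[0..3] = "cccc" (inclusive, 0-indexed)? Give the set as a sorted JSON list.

Convert to CNF:
  S -> T0 T1 | T2 A | T2 S
  A -> c
  T0 -> b
  T1 -> d
  T2 -> c

Fill CYK table bottom-up, restricted to cells inside w[0..3]:
  cell(0,0) c: {A,T2}  orig:{A}
  cell(1,1) c: {A,T2}  orig:{A}
  cell(2,2) c: {A,T2}  orig:{A}
  cell(3,3) c: {A,T2}  orig:{A}
  cell(0,1) cc: {S}
  cell(1,2) cc: {S}
  cell(2,3) cc: {S}
  cell(0,2) ccc: {S}
  cell(1,3) ccc: {S}
  cell(0,3) cccc: {S}

Original NTs in T[0,3] deriving "cccc": ["S"]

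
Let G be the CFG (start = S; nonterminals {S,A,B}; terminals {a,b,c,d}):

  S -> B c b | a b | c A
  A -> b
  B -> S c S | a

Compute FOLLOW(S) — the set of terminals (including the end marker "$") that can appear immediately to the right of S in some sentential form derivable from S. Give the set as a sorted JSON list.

FIRST sets, iterate to fixpoint:
iter 1:
  A via A→b: +{b}
  B via B→a: +{a}
  S via S→B c b: +{a}
  S via S→c A: +{c}
  FIRST(S)={a,c}  FIRST(A)={b}  FIRST(B)={a}
iter 2:
  B via B→S c S: +{c}
  FIRST(S)={a,c}  FIRST(A)={b}  FIRST(B)={a,c}
iter 3: — fixpoint
  FIRST(S)={a,c}  FIRST(A)={b}  FIRST(B)={a,c}

FOLLOW iteration:
FOLLOW(S) := {$}
[1]
  B→S c S: FOLLOW(S) ⊇ FIRST(c) = {c}; new: +{c}
  S→B c b: FOLLOW(B) ⊇ FIRST(c) = {c}; new: +{c}
  S→c A: FOLLOW(A) ⊇ FOLLOW(S) ⊇ {$,c}; new: +{$,c}
  S: {$,c}  A: {$,c}  B: {c}
[2] done
  S: {$,c}  A: {$,c}  B: {c}

FOLLOW(S) = ["$", "c"]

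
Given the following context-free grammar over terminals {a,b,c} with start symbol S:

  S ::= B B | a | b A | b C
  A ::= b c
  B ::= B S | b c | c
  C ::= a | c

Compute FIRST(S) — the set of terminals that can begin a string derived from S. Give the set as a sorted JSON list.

Compute FIRST by fixpoint:
iter 1:
  A via A→b c: +{b}
  B via B→b c: +{b}
  B via B→c: +{c}
  C via C→a: +{a}
  C via C→c: +{c}
  S via S→B B: +{b,c}
  S via S→a: +{a}
  FIRST(S)={a,b,c}  FIRST(A)={b}  FIRST(B)={b,c}  FIRST(C)={a,c}
iter 2: — fixpoint
  FIRST(S)={a,b,c}  FIRST(A)={b}  FIRST(B)={b,c}  FIRST(C)={a,c}

FIRST(S) = ["a", "b", "c"]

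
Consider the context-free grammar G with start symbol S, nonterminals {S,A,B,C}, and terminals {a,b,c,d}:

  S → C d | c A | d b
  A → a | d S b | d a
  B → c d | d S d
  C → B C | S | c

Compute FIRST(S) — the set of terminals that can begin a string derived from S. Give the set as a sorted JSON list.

Compute FIRST by fixpoint:
pass 1:
  A via A→a: +{a}
  A via A→d S b: +{d}
  B via B→c d: +{c}
  B via B→d S d: +{d}
  C via C→B C: +{c,d}
  S via S→C d: +{c,d}
  FIRST(S)={c,d}  FIRST(A)={a,d}  FIRST(B)={c,d}  FIRST(C)={c,d}
pass 2: done
  FIRST(S)={c,d}  FIRST(A)={a,d}  FIRST(B)={c,d}  FIRST(C)={c,d}

FIRST(S) = ["c", "d"]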